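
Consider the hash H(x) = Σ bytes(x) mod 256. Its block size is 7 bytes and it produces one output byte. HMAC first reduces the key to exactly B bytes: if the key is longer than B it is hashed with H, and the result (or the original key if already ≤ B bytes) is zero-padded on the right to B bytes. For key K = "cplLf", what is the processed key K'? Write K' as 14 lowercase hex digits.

63706c4c660000

Key "cplLf" = 63 70 6c 4c 66 is 5 bytes ≤ B = 7; zero-pad to 7 bytes: K' = 63 70 6c 4c 66 00 00.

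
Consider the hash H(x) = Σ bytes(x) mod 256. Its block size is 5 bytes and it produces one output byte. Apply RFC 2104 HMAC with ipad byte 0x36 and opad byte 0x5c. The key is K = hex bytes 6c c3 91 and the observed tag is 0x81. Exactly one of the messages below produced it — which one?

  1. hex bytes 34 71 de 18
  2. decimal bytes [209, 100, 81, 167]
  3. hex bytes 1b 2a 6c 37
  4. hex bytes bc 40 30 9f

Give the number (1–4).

4

Key hex bytes 6c c3 91 is 3 bytes ≤ B = 5; zero-pad to 5 bytes: K' = 6c c3 91 00 00.
K' ⊕ ipad = 5a f5 a7 36 36; K' ⊕ opad = 30 9f cd 5c 5c.
m1: inner = H(5a f5 a7 36 36 34 71 de 18) = fd; tag = H(30 9f cd 5c 5c fd) = 51
m2: inner = H(5a f5 a7 36 36 d1 64 51 a7) = 8f; tag = H(30 9f cd 5c 5c 8f) = e3
m3: inner = H(5a f5 a7 36 36 1b 2a 6c 37) = 4a; tag = H(30 9f cd 5c 5c 4a) = 9e
m4: inner = H(5a f5 a7 36 36 bc 40 30 9f) = 2d; tag = H(30 9f cd 5c 5c 2d) = 81 ← matches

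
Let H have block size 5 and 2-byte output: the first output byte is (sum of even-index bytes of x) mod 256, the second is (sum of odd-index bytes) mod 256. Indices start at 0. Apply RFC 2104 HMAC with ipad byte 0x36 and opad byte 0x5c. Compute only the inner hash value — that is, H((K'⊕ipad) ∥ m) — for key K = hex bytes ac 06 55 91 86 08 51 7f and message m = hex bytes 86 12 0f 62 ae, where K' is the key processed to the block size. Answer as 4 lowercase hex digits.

Key hex bytes ac 06 55 91 86 08 51 7f is 8 bytes > B = 5, so hash it first: H(key) = d8 1e, then zero-pad to 5 bytes: K' = d8 1e 00 00 00.
K' ⊕ ipad = ee 28 36 36 36.
Inner input = ee 28 36 36 36 ∥ 86 12 0f 62 ae.
Inner hash: even-index sum = 462 mod 256 = 206; odd-index sum = 417 mod 256 = 161 → ce a1.

cea1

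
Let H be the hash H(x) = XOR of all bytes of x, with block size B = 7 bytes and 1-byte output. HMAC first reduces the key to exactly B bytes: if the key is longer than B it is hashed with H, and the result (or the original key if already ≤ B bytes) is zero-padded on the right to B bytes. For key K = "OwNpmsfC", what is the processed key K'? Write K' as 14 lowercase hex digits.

|K| = 8 > B = 7, so first hash the key.
H(K): XOR 4f⊕77⊕4e⊕70⊕6d⊕73⊕66⊕43 = 3d.
Zero-pad H(K) = 3d to 7 bytes: K' = 3d 00 00 00 00 00 00.

3d000000000000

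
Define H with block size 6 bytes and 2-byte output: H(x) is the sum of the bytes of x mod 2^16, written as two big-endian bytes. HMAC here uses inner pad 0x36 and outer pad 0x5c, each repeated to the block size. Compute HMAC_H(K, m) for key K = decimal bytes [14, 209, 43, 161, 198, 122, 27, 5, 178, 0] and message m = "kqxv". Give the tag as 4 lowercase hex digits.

0315

Key decimal bytes [14, 209, 43, 161, 198, 122, 27, 5, 178, 0] = 0e d1 2b a1 c6 7a 1b 05 b2 00 is 10 bytes > B = 6, so hash it first: H(key) = 03 bd, then zero-pad to 6 bytes: K' = 03 bd 00 00 00 00.
K' ⊕ ipad = 35 8b 36 36 36 36.  K' ⊕ opad = 5f e1 5c 5c 5c 5c.
Inner input = (K'⊕ipad) ∥ m = 35 8b 36 36 36 36 ∥ 6b 71 78 76.
Inner hash: sum = 53+139+54+54+54+54+107+113+120+118 = 866 → 03 62.
Outer input = (K'⊕opad) ∥ inner = 5f e1 5c 5c 5c 5c ∥ 03 62.
Outer hash (tag): sum = 95+225+92+92+92+92+3+98 = 789 → 03 15.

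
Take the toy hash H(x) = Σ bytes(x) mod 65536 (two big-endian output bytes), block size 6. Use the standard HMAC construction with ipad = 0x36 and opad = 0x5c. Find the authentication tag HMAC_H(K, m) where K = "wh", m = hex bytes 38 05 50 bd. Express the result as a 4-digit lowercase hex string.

0292

Key "wh" = 77 68 is 2 bytes ≤ B = 6; zero-pad to 6 bytes: K' = 77 68 00 00 00 00.
K' ⊕ ipad = 41 5e 36 36 36 36.  K' ⊕ opad = 2b 34 5c 5c 5c 5c.
Inner input = (K'⊕ipad) ∥ m = 41 5e 36 36 36 36 ∥ 38 05 50 bd.
Inner hash: sum = 65+94+54+54+54+54+56+5+80+189 = 705 → 02 c1.
Outer input = (K'⊕opad) ∥ inner = 2b 34 5c 5c 5c 5c ∥ 02 c1.
Outer hash (tag): sum = 43+52+92+92+92+92+2+193 = 658 → 02 92.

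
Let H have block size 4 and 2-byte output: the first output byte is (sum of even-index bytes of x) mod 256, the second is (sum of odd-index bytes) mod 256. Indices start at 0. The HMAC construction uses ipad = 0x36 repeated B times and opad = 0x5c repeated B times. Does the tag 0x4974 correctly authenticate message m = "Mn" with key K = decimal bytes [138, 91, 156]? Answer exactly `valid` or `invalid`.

valid

Key decimal bytes [138, 91, 156] = 8a 5b 9c is 3 bytes ≤ B = 4; zero-pad to 4 bytes: K' = 8a 5b 9c 00.
K' ⊕ ipad = bc 6d aa 36; K' ⊕ opad = d6 07 c0 5c.
Inner hash: even-index sum = 435 mod 256 = 179; odd-index sum = 273 mod 256 = 17 → b3 11.
Outer hash (recomputed tag): even-index sum = 585 mod 256 = 73; odd-index sum = 116 mod 256 = 116 → 49 74.
Recomputed tag = 4974; claimed = 4974 → match.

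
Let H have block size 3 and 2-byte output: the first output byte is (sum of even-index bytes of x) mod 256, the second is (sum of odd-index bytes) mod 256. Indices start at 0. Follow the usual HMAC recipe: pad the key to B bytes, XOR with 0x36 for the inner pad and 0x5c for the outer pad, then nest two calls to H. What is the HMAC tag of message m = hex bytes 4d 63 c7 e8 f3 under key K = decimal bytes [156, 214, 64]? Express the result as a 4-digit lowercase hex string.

c3f5

Key decimal bytes [156, 214, 64] = 9c d6 40 is exactly B = 3 bytes: K' = 9c d6 40.
K' ⊕ ipad = aa e0 76.  K' ⊕ opad = c0 8a 1c.
Inner input = (K'⊕ipad) ∥ m = aa e0 76 ∥ 4d 63 c7 e8 f3.
Inner hash: even-index sum = 619 mod 256 = 107; odd-index sum = 743 mod 256 = 231 → 6b e7.
Outer input = (K'⊕opad) ∥ inner = c0 8a 1c ∥ 6b e7.
Outer hash (tag): even-index sum = 451 mod 256 = 195; odd-index sum = 245 mod 256 = 245 → c3 f5.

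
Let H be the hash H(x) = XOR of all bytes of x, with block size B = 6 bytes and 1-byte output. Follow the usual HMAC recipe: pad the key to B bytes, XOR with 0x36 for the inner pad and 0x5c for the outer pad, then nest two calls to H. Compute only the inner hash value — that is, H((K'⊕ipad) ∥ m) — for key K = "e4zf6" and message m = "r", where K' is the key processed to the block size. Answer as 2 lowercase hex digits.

Key "e4zf6" = 65 34 7a 66 36 is 5 bytes ≤ B = 6; zero-pad to 6 bytes: K' = 65 34 7a 66 36 00.
K' ⊕ ipad = 53 02 4c 50 00 36.
Inner input = 53 02 4c 50 00 36 ∥ 72.
Inner hash: XOR 53⊕02⊕4c⊕50⊕00⊕36⊕72 = 09.

09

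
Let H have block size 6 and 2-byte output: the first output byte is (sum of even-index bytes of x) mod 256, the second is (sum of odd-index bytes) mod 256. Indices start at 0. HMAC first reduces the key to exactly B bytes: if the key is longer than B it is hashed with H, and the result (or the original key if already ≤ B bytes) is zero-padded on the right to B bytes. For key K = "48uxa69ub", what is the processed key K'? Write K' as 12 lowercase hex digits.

|K| = 9 > B = 6, so first hash the key.
H(K): even-index sum = 421 mod 256 = 165; odd-index sum = 347 mod 256 = 91 → a5 5b.
Zero-pad H(K) = a5 5b to 6 bytes: K' = a5 5b 00 00 00 00.

a55b00000000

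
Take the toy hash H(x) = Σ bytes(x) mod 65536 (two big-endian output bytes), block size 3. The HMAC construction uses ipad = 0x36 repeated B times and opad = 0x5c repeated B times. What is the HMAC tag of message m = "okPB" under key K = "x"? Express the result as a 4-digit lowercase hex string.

0104

Key "x" = 78 is 1 byte ≤ B = 3; zero-pad to 3 bytes: K' = 78 00 00.
K' ⊕ ipad = 4e 36 36.  K' ⊕ opad = 24 5c 5c.
Inner input = (K'⊕ipad) ∥ m = 4e 36 36 ∥ 6f 6b 50 42.
Inner hash: sum = 78+54+54+111+107+80+66 = 550 → 02 26.
Outer input = (K'⊕opad) ∥ inner = 24 5c 5c ∥ 02 26.
Outer hash (tag): sum = 36+92+92+2+38 = 260 → 01 04.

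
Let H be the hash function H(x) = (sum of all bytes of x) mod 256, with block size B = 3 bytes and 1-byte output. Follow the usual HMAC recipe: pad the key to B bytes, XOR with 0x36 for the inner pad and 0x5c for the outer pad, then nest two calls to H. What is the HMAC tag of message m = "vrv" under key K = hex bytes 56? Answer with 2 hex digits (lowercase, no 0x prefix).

ec

Key hex bytes 56 is 1 byte ≤ B = 3; zero-pad to 3 bytes: K' = 56 00 00.
K' ⊕ ipad = 60 36 36.  K' ⊕ opad = 0a 5c 5c.
Inner input = (K'⊕ipad) ∥ m = 60 36 36 ∥ 76 72 76.
Inner hash: sum = 96+54+54+118+114+118 = 554; mod 256 = 42 → 2a.
Outer input = (K'⊕opad) ∥ inner = 0a 5c 5c ∥ 2a.
Outer hash (tag): sum = 10+92+92+42 = 236 → ec.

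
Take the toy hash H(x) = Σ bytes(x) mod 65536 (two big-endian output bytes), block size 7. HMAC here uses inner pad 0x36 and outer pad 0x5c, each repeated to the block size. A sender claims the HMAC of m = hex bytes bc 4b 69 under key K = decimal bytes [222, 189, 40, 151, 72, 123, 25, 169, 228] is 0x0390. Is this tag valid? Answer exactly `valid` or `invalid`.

invalid

Key decimal bytes [222, 189, 40, 151, 72, 123, 25, 169, 228] = de bd 28 97 48 7b 19 a9 e4 is 9 bytes > B = 7, so hash it first: H(key) = 04 c3, then zero-pad to 7 bytes: K' = 04 c3 00 00 00 00 00.
K' ⊕ ipad = 32 f5 36 36 36 36 36; K' ⊕ opad = 58 9f 5c 5c 5c 5c 5c.
Inner hash: sum = 50+245+54+54+54+54+54+188+75+105 = 933 → 03 a5.
Outer hash (recomputed tag): sum = 88+159+92+92+92+92+92+3+165 = 875 → 03 6b.
Recomputed tag = 036b; claimed = 0390 → mismatch.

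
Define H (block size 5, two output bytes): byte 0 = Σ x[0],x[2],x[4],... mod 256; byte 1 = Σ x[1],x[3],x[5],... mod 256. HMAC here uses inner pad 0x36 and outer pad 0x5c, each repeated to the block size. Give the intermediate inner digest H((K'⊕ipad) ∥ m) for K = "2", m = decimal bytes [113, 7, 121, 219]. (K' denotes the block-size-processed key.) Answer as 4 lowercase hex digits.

Key "2" = 32 is 1 byte ≤ B = 5; zero-pad to 5 bytes: K' = 32 00 00 00 00.
K' ⊕ ipad = 04 36 36 36 36.
Inner input = 04 36 36 36 36 ∥ 71 07 79 db.
Inner hash: even-index sum = 338 mod 256 = 82; odd-index sum = 342 mod 256 = 86 → 52 56.

5256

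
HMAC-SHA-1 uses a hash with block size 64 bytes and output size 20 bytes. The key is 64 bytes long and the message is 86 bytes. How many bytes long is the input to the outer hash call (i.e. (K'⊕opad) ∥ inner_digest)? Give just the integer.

84

Key is 64 ≤ 64 bytes, zero-padded: |K'| = 64.
Outer input = (K'⊕opad) ∥ H(inner) → 64 + 20 = 84 bytes.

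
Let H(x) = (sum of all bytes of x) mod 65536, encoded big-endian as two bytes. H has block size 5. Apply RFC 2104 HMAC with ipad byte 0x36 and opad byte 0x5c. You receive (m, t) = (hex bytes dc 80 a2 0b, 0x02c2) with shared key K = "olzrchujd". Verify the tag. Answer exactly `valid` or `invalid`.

valid

Key "olzrchujd" = 6f 6c 7a 72 63 68 75 6a 64 is 9 bytes > B = 5, so hash it first: H(key) = 03 d5, then zero-pad to 5 bytes: K' = 03 d5 00 00 00.
K' ⊕ ipad = 35 e3 36 36 36; K' ⊕ opad = 5f 89 5c 5c 5c.
Inner hash: sum = 53+227+54+54+54+220+128+162+11 = 963 → 03 c3.
Outer hash (recomputed tag): sum = 95+137+92+92+92+3+195 = 706 → 02 c2.
Recomputed tag = 02c2; claimed = 02c2 → match.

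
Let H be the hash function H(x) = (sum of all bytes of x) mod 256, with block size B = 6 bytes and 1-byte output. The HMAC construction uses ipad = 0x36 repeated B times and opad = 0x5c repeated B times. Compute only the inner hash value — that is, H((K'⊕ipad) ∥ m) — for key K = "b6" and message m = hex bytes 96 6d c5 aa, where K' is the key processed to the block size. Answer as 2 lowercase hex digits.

Key "b6" = 62 36 is 2 bytes ≤ B = 6; zero-pad to 6 bytes: K' = 62 36 00 00 00 00.
K' ⊕ ipad = 54 00 36 36 36 36.
Inner input = 54 00 36 36 36 36 ∥ 96 6d c5 aa.
Inner hash: sum = 84+0+54+54+54+54+150+109+197+170 = 926; mod 256 = 158 → 9e.

9e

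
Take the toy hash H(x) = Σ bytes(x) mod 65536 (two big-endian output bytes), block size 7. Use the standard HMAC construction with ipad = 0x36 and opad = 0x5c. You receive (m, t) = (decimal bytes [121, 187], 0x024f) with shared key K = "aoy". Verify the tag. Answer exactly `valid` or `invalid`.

Key "aoy" = 61 6f 79 is 3 bytes ≤ B = 7; zero-pad to 7 bytes: K' = 61 6f 79 00 00 00 00.
K' ⊕ ipad = 57 59 4f 36 36 36 36; K' ⊕ opad = 3d 33 25 5c 5c 5c 5c.
Inner hash: sum = 87+89+79+54+54+54+54+121+187 = 779 → 03 0b.
Outer hash (recomputed tag): sum = 61+51+37+92+92+92+92+3+11 = 531 → 02 13.
Recomputed tag = 0213; claimed = 024f → mismatch.

invalid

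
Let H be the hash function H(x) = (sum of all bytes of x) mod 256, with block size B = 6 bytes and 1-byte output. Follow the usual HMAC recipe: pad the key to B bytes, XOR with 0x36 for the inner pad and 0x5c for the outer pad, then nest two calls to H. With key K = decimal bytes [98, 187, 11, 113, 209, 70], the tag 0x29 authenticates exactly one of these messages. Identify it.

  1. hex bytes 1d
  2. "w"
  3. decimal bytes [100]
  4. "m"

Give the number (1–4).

Key decimal bytes [98, 187, 11, 113, 209, 70] = 62 bb 0b 71 d1 46 is exactly B = 6 bytes: K' = 62 bb 0b 71 d1 46.
K' ⊕ ipad = 54 8d 3d 47 e7 70; K' ⊕ opad = 3e e7 57 2d 8d 1a.
m1: inner = H(54 8d 3d 47 e7 70 1d) = d9; tag = H(3e e7 57 2d 8d 1a d9) = 29 ← matches
m2: inner = H(54 8d 3d 47 e7 70 77) = 33; tag = H(3e e7 57 2d 8d 1a 33) = 83
m3: inner = H(54 8d 3d 47 e7 70 64) = 20; tag = H(3e e7 57 2d 8d 1a 20) = 70
m4: inner = H(54 8d 3d 47 e7 70 6d) = 29; tag = H(3e e7 57 2d 8d 1a 29) = 79

1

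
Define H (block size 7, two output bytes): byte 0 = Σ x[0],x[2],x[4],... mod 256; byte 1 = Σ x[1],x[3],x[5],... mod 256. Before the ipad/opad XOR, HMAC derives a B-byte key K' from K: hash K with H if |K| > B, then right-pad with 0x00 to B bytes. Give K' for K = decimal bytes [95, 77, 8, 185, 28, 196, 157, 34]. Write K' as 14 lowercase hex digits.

20ec0000000000

|K| = 8 > B = 7, so first hash the key.
H(K): even-index sum = 288 mod 256 = 32; odd-index sum = 492 mod 256 = 236 → 20 ec.
Zero-pad H(K) = 20 ec to 7 bytes: K' = 20 ec 00 00 00 00 00.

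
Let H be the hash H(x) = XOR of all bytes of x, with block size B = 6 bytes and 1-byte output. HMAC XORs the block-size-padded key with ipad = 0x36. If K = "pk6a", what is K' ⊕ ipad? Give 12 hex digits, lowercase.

465d00573636

Key "pk6a" = 70 6b 36 61 is 4 bytes ≤ B = 6; zero-pad to 6 bytes: K' = 70 6b 36 61 00 00.
XOR each byte with 0x36: 70⊕36=46, 6b⊕36=5d, 36⊕36=00, 61⊕36=57, 00⊕36=36, 00⊕36=36.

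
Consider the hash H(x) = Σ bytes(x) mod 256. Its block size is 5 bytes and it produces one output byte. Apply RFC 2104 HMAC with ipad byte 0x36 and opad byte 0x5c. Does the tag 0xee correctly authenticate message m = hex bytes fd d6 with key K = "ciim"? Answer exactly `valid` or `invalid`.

invalid

Key "ciim" = 63 69 69 6d is 4 bytes ≤ B = 5; zero-pad to 5 bytes: K' = 63 69 69 6d 00.
K' ⊕ ipad = 55 5f 5f 5b 36; K' ⊕ opad = 3f 35 35 31 5c.
Inner hash: sum = 85+95+95+91+54+253+214 = 887; mod 256 = 119 → 77.
Outer hash (recomputed tag): sum = 63+53+53+49+92+119 = 429; mod 256 = 173 → ad.
Recomputed tag = ad; claimed = ee → mismatch.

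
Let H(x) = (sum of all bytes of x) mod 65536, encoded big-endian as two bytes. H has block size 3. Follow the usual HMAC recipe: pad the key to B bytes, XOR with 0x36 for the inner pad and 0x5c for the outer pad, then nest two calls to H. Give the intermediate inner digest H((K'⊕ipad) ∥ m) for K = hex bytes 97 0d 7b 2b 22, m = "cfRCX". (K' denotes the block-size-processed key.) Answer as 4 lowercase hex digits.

Key hex bytes 97 0d 7b 2b 22 is 5 bytes > B = 3, so hash it first: H(key) = 01 6c, then zero-pad to 3 bytes: K' = 01 6c 00.
K' ⊕ ipad = 37 5a 36.
Inner input = 37 5a 36 ∥ 63 66 52 43 58.
Inner hash: sum = 55+90+54+99+102+82+67+88 = 637 → 02 7d.

027d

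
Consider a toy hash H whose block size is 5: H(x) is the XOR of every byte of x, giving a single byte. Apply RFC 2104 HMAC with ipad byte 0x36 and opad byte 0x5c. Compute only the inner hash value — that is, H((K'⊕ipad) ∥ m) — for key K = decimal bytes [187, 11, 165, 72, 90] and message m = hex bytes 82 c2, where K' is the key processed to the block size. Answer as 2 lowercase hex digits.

71

Key decimal bytes [187, 11, 165, 72, 90] = bb 0b a5 48 5a is exactly B = 5 bytes: K' = bb 0b a5 48 5a.
K' ⊕ ipad = 8d 3d 93 7e 6c.
Inner input = 8d 3d 93 7e 6c ∥ 82 c2.
Inner hash: XOR 8d⊕3d⊕93⊕7e⊕6c⊕82⊕c2 = 71.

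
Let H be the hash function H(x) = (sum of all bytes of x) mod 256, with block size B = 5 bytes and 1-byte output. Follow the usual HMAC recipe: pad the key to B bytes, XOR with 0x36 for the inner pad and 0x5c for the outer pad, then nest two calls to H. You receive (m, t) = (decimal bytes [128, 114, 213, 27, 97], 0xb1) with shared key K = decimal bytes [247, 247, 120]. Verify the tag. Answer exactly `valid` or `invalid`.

Key decimal bytes [247, 247, 120] = f7 f7 78 is 3 bytes ≤ B = 5; zero-pad to 5 bytes: K' = f7 f7 78 00 00.
K' ⊕ ipad = c1 c1 4e 36 36; K' ⊕ opad = ab ab 24 5c 5c.
Inner hash: sum = 193+193+78+54+54+128+114+213+27+97 = 1151; mod 256 = 127 → 7f.
Outer hash (recomputed tag): sum = 171+171+36+92+92+127 = 689; mod 256 = 177 → b1.
Recomputed tag = b1; claimed = b1 → match.

valid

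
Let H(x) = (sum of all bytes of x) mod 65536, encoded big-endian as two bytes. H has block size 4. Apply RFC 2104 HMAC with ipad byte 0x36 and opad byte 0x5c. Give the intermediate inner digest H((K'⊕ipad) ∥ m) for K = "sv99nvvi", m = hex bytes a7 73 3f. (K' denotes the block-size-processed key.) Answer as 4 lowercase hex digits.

0222

Key "sv99nvvi" = 73 76 39 39 6e 76 76 69 is 8 bytes > B = 4, so hash it first: H(key) = 03 1e, then zero-pad to 4 bytes: K' = 03 1e 00 00.
K' ⊕ ipad = 35 28 36 36.
Inner input = 35 28 36 36 ∥ a7 73 3f.
Inner hash: sum = 53+40+54+54+167+115+63 = 546 → 02 22.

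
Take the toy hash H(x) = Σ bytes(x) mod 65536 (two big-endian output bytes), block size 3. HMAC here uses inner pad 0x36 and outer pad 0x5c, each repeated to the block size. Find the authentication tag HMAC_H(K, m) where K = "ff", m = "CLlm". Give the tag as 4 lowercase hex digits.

0110

Key "ff" = 66 66 is 2 bytes ≤ B = 3; zero-pad to 3 bytes: K' = 66 66 00.
K' ⊕ ipad = 50 50 36.  K' ⊕ opad = 3a 3a 5c.
Inner input = (K'⊕ipad) ∥ m = 50 50 36 ∥ 43 4c 6c 6d.
Inner hash: sum = 80+80+54+67+76+108+109 = 574 → 02 3e.
Outer input = (K'⊕opad) ∥ inner = 3a 3a 5c ∥ 02 3e.
Outer hash (tag): sum = 58+58+92+2+62 = 272 → 01 10.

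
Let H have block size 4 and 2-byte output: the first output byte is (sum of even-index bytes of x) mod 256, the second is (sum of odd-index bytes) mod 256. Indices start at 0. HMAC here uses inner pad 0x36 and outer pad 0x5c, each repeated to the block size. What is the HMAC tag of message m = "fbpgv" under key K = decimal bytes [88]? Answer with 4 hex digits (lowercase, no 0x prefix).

50ed

Key decimal bytes [88] = 58 is 1 byte ≤ B = 4; zero-pad to 4 bytes: K' = 58 00 00 00.
K' ⊕ ipad = 6e 36 36 36.  K' ⊕ opad = 04 5c 5c 5c.
Inner input = (K'⊕ipad) ∥ m = 6e 36 36 36 ∥ 66 62 70 67 76.
Inner hash: even-index sum = 496 mod 256 = 240; odd-index sum = 309 mod 256 = 53 → f0 35.
Outer input = (K'⊕opad) ∥ inner = 04 5c 5c 5c ∥ f0 35.
Outer hash (tag): even-index sum = 336 mod 256 = 80; odd-index sum = 237 mod 256 = 237 → 50 ed.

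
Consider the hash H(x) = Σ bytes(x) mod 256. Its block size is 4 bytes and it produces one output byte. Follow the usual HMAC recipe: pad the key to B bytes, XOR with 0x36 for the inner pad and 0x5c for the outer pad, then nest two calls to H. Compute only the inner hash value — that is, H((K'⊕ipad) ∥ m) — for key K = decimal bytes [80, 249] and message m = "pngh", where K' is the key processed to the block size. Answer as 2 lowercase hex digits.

4e

Key decimal bytes [80, 249] = 50 f9 is 2 bytes ≤ B = 4; zero-pad to 4 bytes: K' = 50 f9 00 00.
K' ⊕ ipad = 66 cf 36 36.
Inner input = 66 cf 36 36 ∥ 70 6e 67 68.
Inner hash: sum = 102+207+54+54+112+110+103+104 = 846; mod 256 = 78 → 4e.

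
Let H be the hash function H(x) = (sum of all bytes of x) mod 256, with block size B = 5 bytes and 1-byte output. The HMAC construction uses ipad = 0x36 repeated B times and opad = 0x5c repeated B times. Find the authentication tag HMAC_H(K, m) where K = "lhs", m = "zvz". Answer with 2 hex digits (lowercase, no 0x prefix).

1e

Key "lhs" = 6c 68 73 is 3 bytes ≤ B = 5; zero-pad to 5 bytes: K' = 6c 68 73 00 00.
K' ⊕ ipad = 5a 5e 45 36 36.  K' ⊕ opad = 30 34 2f 5c 5c.
Inner input = (K'⊕ipad) ∥ m = 5a 5e 45 36 36 ∥ 7a 76 7a.
Inner hash: sum = 90+94+69+54+54+122+118+122 = 723; mod 256 = 211 → d3.
Outer input = (K'⊕opad) ∥ inner = 30 34 2f 5c 5c ∥ d3.
Outer hash (tag): sum = 48+52+47+92+92+211 = 542; mod 256 = 30 → 1e.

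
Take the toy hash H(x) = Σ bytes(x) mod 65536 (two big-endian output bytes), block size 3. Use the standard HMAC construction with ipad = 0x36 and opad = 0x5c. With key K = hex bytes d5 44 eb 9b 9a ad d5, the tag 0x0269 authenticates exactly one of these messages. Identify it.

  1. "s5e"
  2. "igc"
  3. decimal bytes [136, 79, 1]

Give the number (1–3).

3

Key hex bytes d5 44 eb 9b 9a ad d5 is 7 bytes > B = 3, so hash it first: H(key) = 04 bb, then zero-pad to 3 bytes: K' = 04 bb 00.
K' ⊕ ipad = 32 8d 36; K' ⊕ opad = 58 e7 5c.
m1: inner = H(32 8d 36 73 35 65) = 02 02; tag = H(58 e7 5c 02 02) = 019f
m2: inner = H(32 8d 36 69 67 63) = 02 28; tag = H(58 e7 5c 02 28) = 01c5
m3: inner = H(32 8d 36 88 4f 01) = 01 cd; tag = H(58 e7 5c 01 cd) = 0269 ← matches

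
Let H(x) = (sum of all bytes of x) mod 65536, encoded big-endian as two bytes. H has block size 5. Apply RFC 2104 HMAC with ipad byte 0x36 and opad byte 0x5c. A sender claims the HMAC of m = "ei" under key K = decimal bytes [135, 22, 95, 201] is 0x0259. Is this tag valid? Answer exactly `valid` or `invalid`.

valid

Key decimal bytes [135, 22, 95, 201] = 87 16 5f c9 is 4 bytes ≤ B = 5; zero-pad to 5 bytes: K' = 87 16 5f c9 00.
K' ⊕ ipad = b1 20 69 ff 36; K' ⊕ opad = db 4a 03 95 5c.
Inner hash: sum = 177+32+105+255+54+101+105 = 829 → 03 3d.
Outer hash (recomputed tag): sum = 219+74+3+149+92+3+61 = 601 → 02 59.
Recomputed tag = 0259; claimed = 0259 → match.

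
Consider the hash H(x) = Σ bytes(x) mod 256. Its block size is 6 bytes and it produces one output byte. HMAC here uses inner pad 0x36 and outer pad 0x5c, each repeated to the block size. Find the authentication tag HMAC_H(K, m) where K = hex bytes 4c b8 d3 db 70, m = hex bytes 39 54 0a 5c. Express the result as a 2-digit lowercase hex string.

db

Key hex bytes 4c b8 d3 db 70 is 5 bytes ≤ B = 6; zero-pad to 6 bytes: K' = 4c b8 d3 db 70 00.
K' ⊕ ipad = 7a 8e e5 ed 46 36.  K' ⊕ opad = 10 e4 8f 87 2c 5c.
Inner input = (K'⊕ipad) ∥ m = 7a 8e e5 ed 46 36 ∥ 39 54 0a 5c.
Inner hash: sum = 122+142+229+237+70+54+57+84+10+92 = 1097; mod 256 = 73 → 49.
Outer input = (K'⊕opad) ∥ inner = 10 e4 8f 87 2c 5c ∥ 49.
Outer hash (tag): sum = 16+228+143+135+44+92+73 = 731; mod 256 = 219 → db.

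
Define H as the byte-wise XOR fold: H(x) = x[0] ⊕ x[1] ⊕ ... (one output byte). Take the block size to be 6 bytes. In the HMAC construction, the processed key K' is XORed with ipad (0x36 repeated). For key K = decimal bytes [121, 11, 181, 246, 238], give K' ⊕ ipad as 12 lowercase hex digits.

Key decimal bytes [121, 11, 181, 246, 238] = 79 0b b5 f6 ee is 5 bytes ≤ B = 6; zero-pad to 6 bytes: K' = 79 0b b5 f6 ee 00.
XOR each byte with 0x36: 79⊕36=4f, 0b⊕36=3d, b5⊕36=83, f6⊕36=c0, ee⊕36=d8, 00⊕36=36.

4f3d83c0d836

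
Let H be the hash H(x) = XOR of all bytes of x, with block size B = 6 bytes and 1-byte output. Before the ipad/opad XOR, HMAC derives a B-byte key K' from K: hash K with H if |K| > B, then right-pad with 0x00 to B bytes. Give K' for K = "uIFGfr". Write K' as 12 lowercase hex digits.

Key "uIFGfr" = 75 49 46 47 66 72 is exactly B = 6 bytes: K' = 75 49 46 47 66 72.

754946476672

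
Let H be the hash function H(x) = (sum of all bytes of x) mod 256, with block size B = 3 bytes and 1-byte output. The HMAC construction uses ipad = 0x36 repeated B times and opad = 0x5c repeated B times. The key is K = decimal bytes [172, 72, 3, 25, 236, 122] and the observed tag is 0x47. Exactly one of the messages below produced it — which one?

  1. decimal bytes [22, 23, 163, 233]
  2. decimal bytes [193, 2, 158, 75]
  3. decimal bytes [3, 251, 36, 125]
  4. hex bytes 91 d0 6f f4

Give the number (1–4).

1

Key decimal bytes [172, 72, 3, 25, 236, 122] = ac 48 03 19 ec 7a is 6 bytes > B = 3, so hash it first: H(key) = 76, then zero-pad to 3 bytes: K' = 76 00 00.
K' ⊕ ipad = 40 36 36; K' ⊕ opad = 2a 5c 5c.
m1: inner = H(40 36 36 16 17 a3 e9) = 65; tag = H(2a 5c 5c 65) = 47 ← matches
m2: inner = H(40 36 36 c1 02 9e 4b) = 58; tag = H(2a 5c 5c 58) = 3a
m3: inner = H(40 36 36 03 fb 24 7d) = 4b; tag = H(2a 5c 5c 4b) = 2d
m4: inner = H(40 36 36 91 d0 6f f4) = 70; tag = H(2a 5c 5c 70) = 52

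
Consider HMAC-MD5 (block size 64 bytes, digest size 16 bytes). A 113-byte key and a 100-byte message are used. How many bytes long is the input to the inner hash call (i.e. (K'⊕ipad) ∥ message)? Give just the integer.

Key is 113 > 64 bytes, so it is hashed to 16 bytes then zero-padded to 64: |K'| = 64.
Inner input = (K'⊕ipad) ∥ m → 64 + 100 = 164 bytes.

164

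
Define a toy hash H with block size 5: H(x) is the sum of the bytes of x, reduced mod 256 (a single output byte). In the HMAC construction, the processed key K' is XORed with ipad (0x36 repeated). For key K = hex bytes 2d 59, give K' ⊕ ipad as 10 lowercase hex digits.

1b6f363636

Key hex bytes 2d 59 is 2 bytes ≤ B = 5; zero-pad to 5 bytes: K' = 2d 59 00 00 00.
XOR each byte with 0x36: 2d⊕36=1b, 59⊕36=6f, 00⊕36=36, 00⊕36=36, 00⊕36=36.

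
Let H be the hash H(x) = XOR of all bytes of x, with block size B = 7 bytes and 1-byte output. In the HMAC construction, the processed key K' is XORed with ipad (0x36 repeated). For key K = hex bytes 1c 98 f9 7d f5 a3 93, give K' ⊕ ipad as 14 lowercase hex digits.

2aaecf4bc395a5

Key hex bytes 1c 98 f9 7d f5 a3 93 is exactly B = 7 bytes: K' = 1c 98 f9 7d f5 a3 93.
XOR each byte with 0x36: 1c⊕36=2a, 98⊕36=ae, f9⊕36=cf, 7d⊕36=4b, f5⊕36=c3, a3⊕36=95, 93⊕36=a5.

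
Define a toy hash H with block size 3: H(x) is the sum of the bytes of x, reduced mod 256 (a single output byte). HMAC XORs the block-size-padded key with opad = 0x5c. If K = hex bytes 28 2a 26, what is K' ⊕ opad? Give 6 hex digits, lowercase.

Key hex bytes 28 2a 26 is exactly B = 3 bytes: K' = 28 2a 26.
XOR each byte with 0x5c: 28⊕5c=74, 2a⊕5c=76, 26⊕5c=7a.

74767a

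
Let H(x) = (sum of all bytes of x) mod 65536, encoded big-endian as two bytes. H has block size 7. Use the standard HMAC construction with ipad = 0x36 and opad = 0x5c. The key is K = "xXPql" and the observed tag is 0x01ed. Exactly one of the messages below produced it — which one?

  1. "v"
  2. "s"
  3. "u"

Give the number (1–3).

Key "xXPql" = 78 58 50 71 6c is 5 bytes ≤ B = 7; zero-pad to 7 bytes: K' = 78 58 50 71 6c 00 00.
K' ⊕ ipad = 4e 6e 66 47 5a 36 36; K' ⊕ opad = 24 04 0c 2d 30 5c 5c.
m1: inner = H(4e 6e 66 47 5a 36 36 76) = 02 a5; tag = H(24 04 0c 2d 30 5c 5c 02 a5) = 01f0
m2: inner = H(4e 6e 66 47 5a 36 36 73) = 02 a2; tag = H(24 04 0c 2d 30 5c 5c 02 a2) = 01ed ← matches
m3: inner = H(4e 6e 66 47 5a 36 36 75) = 02 a4; tag = H(24 04 0c 2d 30 5c 5c 02 a4) = 01ef

2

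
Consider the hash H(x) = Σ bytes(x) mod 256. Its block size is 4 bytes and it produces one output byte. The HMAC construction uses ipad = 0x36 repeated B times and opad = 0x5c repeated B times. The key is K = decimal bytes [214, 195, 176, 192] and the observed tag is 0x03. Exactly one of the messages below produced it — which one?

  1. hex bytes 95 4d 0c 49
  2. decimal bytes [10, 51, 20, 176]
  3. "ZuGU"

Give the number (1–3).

2

Key decimal bytes [214, 195, 176, 192] = d6 c3 b0 c0 is exactly B = 4 bytes: K' = d6 c3 b0 c0.
K' ⊕ ipad = e0 f5 86 f6; K' ⊕ opad = 8a 9f ec 9c.
m1: inner = H(e0 f5 86 f6 95 4d 0c 49) = 88; tag = H(8a 9f ec 9c 88) = 39
m2: inner = H(e0 f5 86 f6 0a 33 14 b0) = 52; tag = H(8a 9f ec 9c 52) = 03 ← matches
m3: inner = H(e0 f5 86 f6 5a 75 47 55) = bc; tag = H(8a 9f ec 9c bc) = 6d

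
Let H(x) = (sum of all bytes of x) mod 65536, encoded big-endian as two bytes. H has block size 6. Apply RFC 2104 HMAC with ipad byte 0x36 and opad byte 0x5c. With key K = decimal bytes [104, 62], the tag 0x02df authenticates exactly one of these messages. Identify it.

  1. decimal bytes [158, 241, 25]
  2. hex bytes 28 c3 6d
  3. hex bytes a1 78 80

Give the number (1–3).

3

Key decimal bytes [104, 62] = 68 3e is 2 bytes ≤ B = 6; zero-pad to 6 bytes: K' = 68 3e 00 00 00 00.
K' ⊕ ipad = 5e 08 36 36 36 36; K' ⊕ opad = 34 62 5c 5c 5c 5c.
m1: inner = H(5e 08 36 36 36 36 9e f1 19) = 02 e6; tag = H(34 62 5c 5c 5c 5c 02 e6) = 02ee
m2: inner = H(5e 08 36 36 36 36 28 c3 6d) = 02 96; tag = H(34 62 5c 5c 5c 5c 02 96) = 029e
m3: inner = H(5e 08 36 36 36 36 a1 78 80) = 02 d7; tag = H(34 62 5c 5c 5c 5c 02 d7) = 02df ← matches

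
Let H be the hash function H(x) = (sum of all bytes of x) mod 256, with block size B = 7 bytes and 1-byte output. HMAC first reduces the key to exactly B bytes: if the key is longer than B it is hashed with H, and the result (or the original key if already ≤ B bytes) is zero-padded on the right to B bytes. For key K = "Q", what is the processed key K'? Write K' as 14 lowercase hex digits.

Key "Q" = 51 is 1 byte ≤ B = 7; zero-pad to 7 bytes: K' = 51 00 00 00 00 00 00.

51000000000000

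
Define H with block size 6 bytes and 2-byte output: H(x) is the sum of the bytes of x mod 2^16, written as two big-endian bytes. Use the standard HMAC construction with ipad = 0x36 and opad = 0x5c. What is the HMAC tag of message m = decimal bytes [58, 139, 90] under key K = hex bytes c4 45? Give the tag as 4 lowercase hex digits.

Key hex bytes c4 45 is 2 bytes ≤ B = 6; zero-pad to 6 bytes: K' = c4 45 00 00 00 00.
K' ⊕ ipad = f2 73 36 36 36 36.  K' ⊕ opad = 98 19 5c 5c 5c 5c.
Inner input = (K'⊕ipad) ∥ m = f2 73 36 36 36 36 ∥ 3a 8b 5a.
Inner hash: sum = 242+115+54+54+54+54+58+139+90 = 860 → 03 5c.
Outer input = (K'⊕opad) ∥ inner = 98 19 5c 5c 5c 5c ∥ 03 5c.
Outer hash (tag): sum = 152+25+92+92+92+92+3+92 = 640 → 02 80.

0280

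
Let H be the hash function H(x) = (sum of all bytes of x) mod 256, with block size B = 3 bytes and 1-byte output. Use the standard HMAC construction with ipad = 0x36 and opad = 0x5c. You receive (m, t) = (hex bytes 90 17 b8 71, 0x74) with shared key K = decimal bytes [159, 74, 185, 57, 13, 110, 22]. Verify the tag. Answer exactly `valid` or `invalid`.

invalid

Key decimal bytes [159, 74, 185, 57, 13, 110, 22] = 9f 4a b9 39 0d 6e 16 is 7 bytes > B = 3, so hash it first: H(key) = 6c, then zero-pad to 3 bytes: K' = 6c 00 00.
K' ⊕ ipad = 5a 36 36; K' ⊕ opad = 30 5c 5c.
Inner hash: sum = 90+54+54+144+23+184+113 = 662; mod 256 = 150 → 96.
Outer hash (recomputed tag): sum = 48+92+92+150 = 382; mod 256 = 126 → 7e.
Recomputed tag = 7e; claimed = 74 → mismatch.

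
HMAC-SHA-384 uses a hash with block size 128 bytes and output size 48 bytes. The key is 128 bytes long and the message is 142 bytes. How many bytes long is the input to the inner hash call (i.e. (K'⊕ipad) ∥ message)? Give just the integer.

Key is 128 ≤ 128 bytes, zero-padded: |K'| = 128.
Inner input = (K'⊕ipad) ∥ m → 128 + 142 = 270 bytes.

270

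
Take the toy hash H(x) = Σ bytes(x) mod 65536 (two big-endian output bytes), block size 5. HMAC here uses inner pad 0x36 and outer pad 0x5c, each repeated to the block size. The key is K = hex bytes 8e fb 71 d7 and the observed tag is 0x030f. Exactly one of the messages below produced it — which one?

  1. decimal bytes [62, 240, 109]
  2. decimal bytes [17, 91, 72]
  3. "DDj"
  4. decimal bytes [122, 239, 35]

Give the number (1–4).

1

Key hex bytes 8e fb 71 d7 is 4 bytes ≤ B = 5; zero-pad to 5 bytes: K' = 8e fb 71 d7 00.
K' ⊕ ipad = b8 cd 47 e1 36; K' ⊕ opad = d2 a7 2d 8b 5c.
m1: inner = H(b8 cd 47 e1 36 3e f0 6d) = 04 7e; tag = H(d2 a7 2d 8b 5c 04 7e) = 030f ← matches
m2: inner = H(b8 cd 47 e1 36 11 5b 48) = 03 97; tag = H(d2 a7 2d 8b 5c 03 97) = 0327
m3: inner = H(b8 cd 47 e1 36 44 44 6a) = 03 d5; tag = H(d2 a7 2d 8b 5c 03 d5) = 0365
m4: inner = H(b8 cd 47 e1 36 7a ef 23) = 04 6f; tag = H(d2 a7 2d 8b 5c 04 6f) = 0300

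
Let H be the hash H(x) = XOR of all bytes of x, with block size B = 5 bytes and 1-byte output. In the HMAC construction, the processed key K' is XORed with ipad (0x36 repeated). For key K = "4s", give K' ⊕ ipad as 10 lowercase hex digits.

Key "4s" = 34 73 is 2 bytes ≤ B = 5; zero-pad to 5 bytes: K' = 34 73 00 00 00.
XOR each byte with 0x36: 34⊕36=02, 73⊕36=45, 00⊕36=36, 00⊕36=36, 00⊕36=36.

0245363636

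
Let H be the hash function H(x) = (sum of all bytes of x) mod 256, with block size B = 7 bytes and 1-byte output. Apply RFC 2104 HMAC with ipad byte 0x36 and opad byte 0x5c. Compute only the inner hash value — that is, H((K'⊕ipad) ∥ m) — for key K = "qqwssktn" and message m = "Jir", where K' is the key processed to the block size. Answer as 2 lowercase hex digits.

Key "qqwssktn" = 71 71 77 73 73 6b 74 6e is 8 bytes > B = 7, so hash it first: H(key) = 8c, then zero-pad to 7 bytes: K' = 8c 00 00 00 00 00 00.
K' ⊕ ipad = ba 36 36 36 36 36 36.
Inner input = ba 36 36 36 36 36 36 ∥ 4a 69 72.
Inner hash: sum = 186+54+54+54+54+54+54+74+105+114 = 803; mod 256 = 35 → 23.

23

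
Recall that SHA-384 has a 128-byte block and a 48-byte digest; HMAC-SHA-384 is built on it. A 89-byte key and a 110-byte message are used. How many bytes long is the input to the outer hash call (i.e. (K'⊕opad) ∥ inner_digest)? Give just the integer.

176

Key is 89 ≤ 128 bytes, zero-padded: |K'| = 128.
Outer input = (K'⊕opad) ∥ H(inner) → 128 + 48 = 176 bytes.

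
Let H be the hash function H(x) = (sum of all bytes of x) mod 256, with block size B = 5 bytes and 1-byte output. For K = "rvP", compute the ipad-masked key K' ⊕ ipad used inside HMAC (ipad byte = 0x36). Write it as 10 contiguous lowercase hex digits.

Key "rvP" = 72 76 50 is 3 bytes ≤ B = 5; zero-pad to 5 bytes: K' = 72 76 50 00 00.
XOR each byte with 0x36: 72⊕36=44, 76⊕36=40, 50⊕36=66, 00⊕36=36, 00⊕36=36.

4440663636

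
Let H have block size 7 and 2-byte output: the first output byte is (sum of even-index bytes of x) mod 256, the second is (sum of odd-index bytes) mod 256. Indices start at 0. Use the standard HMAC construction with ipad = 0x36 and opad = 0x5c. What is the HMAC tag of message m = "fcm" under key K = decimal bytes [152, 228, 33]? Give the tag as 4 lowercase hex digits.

0a04

Key decimal bytes [152, 228, 33] = 98 e4 21 is 3 bytes ≤ B = 7; zero-pad to 7 bytes: K' = 98 e4 21 00 00 00 00.
K' ⊕ ipad = ae d2 17 36 36 36 36.  K' ⊕ opad = c4 b8 7d 5c 5c 5c 5c.
Inner input = (K'⊕ipad) ∥ m = ae d2 17 36 36 36 36 ∥ 66 63 6d.
Inner hash: even-index sum = 404 mod 256 = 148; odd-index sum = 529 mod 256 = 17 → 94 11.
Outer input = (K'⊕opad) ∥ inner = c4 b8 7d 5c 5c 5c 5c ∥ 94 11.
Outer hash (tag): even-index sum = 522 mod 256 = 10; odd-index sum = 516 mod 256 = 4 → 0a 04.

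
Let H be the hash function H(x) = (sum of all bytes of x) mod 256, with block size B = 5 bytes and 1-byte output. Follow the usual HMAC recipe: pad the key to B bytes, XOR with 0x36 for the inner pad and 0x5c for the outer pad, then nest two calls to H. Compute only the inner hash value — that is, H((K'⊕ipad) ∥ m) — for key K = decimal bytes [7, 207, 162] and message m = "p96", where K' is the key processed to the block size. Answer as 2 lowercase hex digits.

09

Key decimal bytes [7, 207, 162] = 07 cf a2 is 3 bytes ≤ B = 5; zero-pad to 5 bytes: K' = 07 cf a2 00 00.
K' ⊕ ipad = 31 f9 94 36 36.
Inner input = 31 f9 94 36 36 ∥ 70 39 36.
Inner hash: sum = 49+249+148+54+54+112+57+54 = 777; mod 256 = 9 → 09.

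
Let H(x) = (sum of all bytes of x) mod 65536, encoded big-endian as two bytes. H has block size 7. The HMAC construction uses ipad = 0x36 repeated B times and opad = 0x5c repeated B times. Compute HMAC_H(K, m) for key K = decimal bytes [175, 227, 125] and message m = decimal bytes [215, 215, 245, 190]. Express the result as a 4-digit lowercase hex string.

Key decimal bytes [175, 227, 125] = af e3 7d is 3 bytes ≤ B = 7; zero-pad to 7 bytes: K' = af e3 7d 00 00 00 00.
K' ⊕ ipad = 99 d5 4b 36 36 36 36.  K' ⊕ opad = f3 bf 21 5c 5c 5c 5c.
Inner input = (K'⊕ipad) ∥ m = 99 d5 4b 36 36 36 36 ∥ d7 d7 f5 be.
Inner hash: sum = 153+213+75+54+54+54+54+215+215+245+190 = 1522 → 05 f2.
Outer input = (K'⊕opad) ∥ inner = f3 bf 21 5c 5c 5c 5c ∥ 05 f2.
Outer hash (tag): sum = 243+191+33+92+92+92+92+5+242 = 1082 → 04 3a.

043a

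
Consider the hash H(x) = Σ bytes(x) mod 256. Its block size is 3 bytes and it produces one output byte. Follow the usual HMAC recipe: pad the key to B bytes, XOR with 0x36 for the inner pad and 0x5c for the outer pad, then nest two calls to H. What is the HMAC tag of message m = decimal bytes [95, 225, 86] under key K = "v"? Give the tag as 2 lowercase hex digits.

24

Key "v" = 76 is 1 byte ≤ B = 3; zero-pad to 3 bytes: K' = 76 00 00.
K' ⊕ ipad = 40 36 36.  K' ⊕ opad = 2a 5c 5c.
Inner input = (K'⊕ipad) ∥ m = 40 36 36 ∥ 5f e1 56.
Inner hash: sum = 64+54+54+95+225+86 = 578; mod 256 = 66 → 42.
Outer input = (K'⊕opad) ∥ inner = 2a 5c 5c ∥ 42.
Outer hash (tag): sum = 42+92+92+66 = 292; mod 256 = 36 → 24.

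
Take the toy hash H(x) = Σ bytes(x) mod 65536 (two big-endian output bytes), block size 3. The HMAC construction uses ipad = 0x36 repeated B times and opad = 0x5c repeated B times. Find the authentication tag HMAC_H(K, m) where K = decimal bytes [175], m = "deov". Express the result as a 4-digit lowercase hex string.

Key decimal bytes [175] = af is 1 byte ≤ B = 3; zero-pad to 3 bytes: K' = af 00 00.
K' ⊕ ipad = 99 36 36.  K' ⊕ opad = f3 5c 5c.
Inner input = (K'⊕ipad) ∥ m = 99 36 36 ∥ 64 65 6f 76.
Inner hash: sum = 153+54+54+100+101+111+118 = 691 → 02 b3.
Outer input = (K'⊕opad) ∥ inner = f3 5c 5c ∥ 02 b3.
Outer hash (tag): sum = 243+92+92+2+179 = 608 → 02 60.

0260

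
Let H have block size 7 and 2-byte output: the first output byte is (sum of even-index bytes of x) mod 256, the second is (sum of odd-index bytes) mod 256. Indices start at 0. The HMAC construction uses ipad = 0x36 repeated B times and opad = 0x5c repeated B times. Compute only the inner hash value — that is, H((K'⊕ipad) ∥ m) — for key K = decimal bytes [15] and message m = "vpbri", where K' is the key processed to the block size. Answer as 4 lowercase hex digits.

bde3

Key decimal bytes [15] = 0f is 1 byte ≤ B = 7; zero-pad to 7 bytes: K' = 0f 00 00 00 00 00 00.
K' ⊕ ipad = 39 36 36 36 36 36 36.
Inner input = 39 36 36 36 36 36 36 ∥ 76 70 62 72 69.
Inner hash: even-index sum = 445 mod 256 = 189; odd-index sum = 483 mod 256 = 227 → bd e3.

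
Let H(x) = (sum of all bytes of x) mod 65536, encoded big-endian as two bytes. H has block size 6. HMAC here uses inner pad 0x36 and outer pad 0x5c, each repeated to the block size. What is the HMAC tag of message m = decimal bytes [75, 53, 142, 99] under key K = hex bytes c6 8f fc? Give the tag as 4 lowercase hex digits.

Key hex bytes c6 8f fc is 3 bytes ≤ B = 6; zero-pad to 6 bytes: K' = c6 8f fc 00 00 00.
K' ⊕ ipad = f0 b9 ca 36 36 36.  K' ⊕ opad = 9a d3 a0 5c 5c 5c.
Inner input = (K'⊕ipad) ∥ m = f0 b9 ca 36 36 36 ∥ 4b 35 8e 63.
Inner hash: sum = 240+185+202+54+54+54+75+53+142+99 = 1158 → 04 86.
Outer input = (K'⊕opad) ∥ inner = 9a d3 a0 5c 5c 5c ∥ 04 86.
Outer hash (tag): sum = 154+211+160+92+92+92+4+134 = 939 → 03 ab.

03ab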